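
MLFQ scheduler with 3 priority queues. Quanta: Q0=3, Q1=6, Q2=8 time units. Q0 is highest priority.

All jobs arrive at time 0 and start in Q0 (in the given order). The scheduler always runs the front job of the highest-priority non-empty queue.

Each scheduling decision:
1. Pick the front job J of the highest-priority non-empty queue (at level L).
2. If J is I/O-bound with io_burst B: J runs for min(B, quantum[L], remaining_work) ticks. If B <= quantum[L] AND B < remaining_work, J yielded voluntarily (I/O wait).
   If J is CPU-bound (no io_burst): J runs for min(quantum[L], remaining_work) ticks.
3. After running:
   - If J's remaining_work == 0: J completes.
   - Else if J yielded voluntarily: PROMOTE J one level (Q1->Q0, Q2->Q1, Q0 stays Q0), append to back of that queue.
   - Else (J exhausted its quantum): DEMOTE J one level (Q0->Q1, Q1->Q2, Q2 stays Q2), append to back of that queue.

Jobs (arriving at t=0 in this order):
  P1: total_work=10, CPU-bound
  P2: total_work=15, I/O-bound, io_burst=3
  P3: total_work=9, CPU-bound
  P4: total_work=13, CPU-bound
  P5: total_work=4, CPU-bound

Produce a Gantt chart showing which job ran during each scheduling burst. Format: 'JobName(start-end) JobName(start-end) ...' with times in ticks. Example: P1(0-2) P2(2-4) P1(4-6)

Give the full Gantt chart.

t=0-3: P1@Q0 runs 3, rem=7, quantum used, demote→Q1. Q0=[P2,P3,P4,P5] Q1=[P1] Q2=[]
t=3-6: P2@Q0 runs 3, rem=12, I/O yield, promote→Q0. Q0=[P3,P4,P5,P2] Q1=[P1] Q2=[]
t=6-9: P3@Q0 runs 3, rem=6, quantum used, demote→Q1. Q0=[P4,P5,P2] Q1=[P1,P3] Q2=[]
t=9-12: P4@Q0 runs 3, rem=10, quantum used, demote→Q1. Q0=[P5,P2] Q1=[P1,P3,P4] Q2=[]
t=12-15: P5@Q0 runs 3, rem=1, quantum used, demote→Q1. Q0=[P2] Q1=[P1,P3,P4,P5] Q2=[]
t=15-18: P2@Q0 runs 3, rem=9, I/O yield, promote→Q0. Q0=[P2] Q1=[P1,P3,P4,P5] Q2=[]
t=18-21: P2@Q0 runs 3, rem=6, I/O yield, promote→Q0. Q0=[P2] Q1=[P1,P3,P4,P5] Q2=[]
t=21-24: P2@Q0 runs 3, rem=3, I/O yield, promote→Q0. Q0=[P2] Q1=[P1,P3,P4,P5] Q2=[]
t=24-27: P2@Q0 runs 3, rem=0, completes. Q0=[] Q1=[P1,P3,P4,P5] Q2=[]
t=27-33: P1@Q1 runs 6, rem=1, quantum used, demote→Q2. Q0=[] Q1=[P3,P4,P5] Q2=[P1]
t=33-39: P3@Q1 runs 6, rem=0, completes. Q0=[] Q1=[P4,P5] Q2=[P1]
t=39-45: P4@Q1 runs 6, rem=4, quantum used, demote→Q2. Q0=[] Q1=[P5] Q2=[P1,P4]
t=45-46: P5@Q1 runs 1, rem=0, completes. Q0=[] Q1=[] Q2=[P1,P4]
t=46-47: P1@Q2 runs 1, rem=0, completes. Q0=[] Q1=[] Q2=[P4]
t=47-51: P4@Q2 runs 4, rem=0, completes. Q0=[] Q1=[] Q2=[]

Answer: P1(0-3) P2(3-6) P3(6-9) P4(9-12) P5(12-15) P2(15-18) P2(18-21) P2(21-24) P2(24-27) P1(27-33) P3(33-39) P4(39-45) P5(45-46) P1(46-47) P4(47-51)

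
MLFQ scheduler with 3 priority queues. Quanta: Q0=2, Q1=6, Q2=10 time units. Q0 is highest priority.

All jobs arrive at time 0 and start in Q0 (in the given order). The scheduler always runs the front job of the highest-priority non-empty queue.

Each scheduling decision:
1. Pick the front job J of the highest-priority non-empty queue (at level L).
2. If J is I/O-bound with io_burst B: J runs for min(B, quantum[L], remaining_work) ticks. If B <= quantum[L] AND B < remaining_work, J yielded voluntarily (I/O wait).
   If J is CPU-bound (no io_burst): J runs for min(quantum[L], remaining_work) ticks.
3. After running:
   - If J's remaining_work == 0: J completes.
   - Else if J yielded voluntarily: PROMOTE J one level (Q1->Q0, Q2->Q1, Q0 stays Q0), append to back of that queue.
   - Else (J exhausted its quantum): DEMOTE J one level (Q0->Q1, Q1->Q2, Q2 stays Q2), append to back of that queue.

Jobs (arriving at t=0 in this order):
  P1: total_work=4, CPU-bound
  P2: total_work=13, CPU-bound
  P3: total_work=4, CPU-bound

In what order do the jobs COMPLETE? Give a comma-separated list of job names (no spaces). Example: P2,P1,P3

t=0-2: P1@Q0 runs 2, rem=2, quantum used, demote→Q1. Q0=[P2,P3] Q1=[P1] Q2=[]
t=2-4: P2@Q0 runs 2, rem=11, quantum used, demote→Q1. Q0=[P3] Q1=[P1,P2] Q2=[]
t=4-6: P3@Q0 runs 2, rem=2, quantum used, demote→Q1. Q0=[] Q1=[P1,P2,P3] Q2=[]
t=6-8: P1@Q1 runs 2, rem=0, completes. Q0=[] Q1=[P2,P3] Q2=[]
t=8-14: P2@Q1 runs 6, rem=5, quantum used, demote→Q2. Q0=[] Q1=[P3] Q2=[P2]
t=14-16: P3@Q1 runs 2, rem=0, completes. Q0=[] Q1=[] Q2=[P2]
t=16-21: P2@Q2 runs 5, rem=0, completes. Q0=[] Q1=[] Q2=[]

Answer: P1,P3,P2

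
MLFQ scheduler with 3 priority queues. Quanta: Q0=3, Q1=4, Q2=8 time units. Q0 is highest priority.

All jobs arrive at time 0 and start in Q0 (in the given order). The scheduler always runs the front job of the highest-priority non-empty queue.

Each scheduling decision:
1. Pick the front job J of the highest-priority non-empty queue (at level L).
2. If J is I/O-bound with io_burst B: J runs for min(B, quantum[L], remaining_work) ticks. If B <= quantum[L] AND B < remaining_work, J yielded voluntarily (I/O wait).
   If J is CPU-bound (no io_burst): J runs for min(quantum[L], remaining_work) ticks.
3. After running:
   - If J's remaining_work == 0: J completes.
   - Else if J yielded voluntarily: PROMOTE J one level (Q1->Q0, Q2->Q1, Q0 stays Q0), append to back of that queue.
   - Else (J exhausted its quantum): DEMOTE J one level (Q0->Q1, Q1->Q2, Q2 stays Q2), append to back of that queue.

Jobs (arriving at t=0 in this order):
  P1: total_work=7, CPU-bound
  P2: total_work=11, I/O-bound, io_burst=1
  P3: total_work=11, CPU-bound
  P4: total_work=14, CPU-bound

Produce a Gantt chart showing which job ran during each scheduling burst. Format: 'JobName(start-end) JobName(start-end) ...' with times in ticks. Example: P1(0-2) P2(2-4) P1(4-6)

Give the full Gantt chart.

t=0-3: P1@Q0 runs 3, rem=4, quantum used, demote→Q1. Q0=[P2,P3,P4] Q1=[P1] Q2=[]
t=3-4: P2@Q0 runs 1, rem=10, I/O yield, promote→Q0. Q0=[P3,P4,P2] Q1=[P1] Q2=[]
t=4-7: P3@Q0 runs 3, rem=8, quantum used, demote→Q1. Q0=[P4,P2] Q1=[P1,P3] Q2=[]
t=7-10: P4@Q0 runs 3, rem=11, quantum used, demote→Q1. Q0=[P2] Q1=[P1,P3,P4] Q2=[]
t=10-11: P2@Q0 runs 1, rem=9, I/O yield, promote→Q0. Q0=[P2] Q1=[P1,P3,P4] Q2=[]
t=11-12: P2@Q0 runs 1, rem=8, I/O yield, promote→Q0. Q0=[P2] Q1=[P1,P3,P4] Q2=[]
t=12-13: P2@Q0 runs 1, rem=7, I/O yield, promote→Q0. Q0=[P2] Q1=[P1,P3,P4] Q2=[]
t=13-14: P2@Q0 runs 1, rem=6, I/O yield, promote→Q0. Q0=[P2] Q1=[P1,P3,P4] Q2=[]
t=14-15: P2@Q0 runs 1, rem=5, I/O yield, promote→Q0. Q0=[P2] Q1=[P1,P3,P4] Q2=[]
t=15-16: P2@Q0 runs 1, rem=4, I/O yield, promote→Q0. Q0=[P2] Q1=[P1,P3,P4] Q2=[]
t=16-17: P2@Q0 runs 1, rem=3, I/O yield, promote→Q0. Q0=[P2] Q1=[P1,P3,P4] Q2=[]
t=17-18: P2@Q0 runs 1, rem=2, I/O yield, promote→Q0. Q0=[P2] Q1=[P1,P3,P4] Q2=[]
t=18-19: P2@Q0 runs 1, rem=1, I/O yield, promote→Q0. Q0=[P2] Q1=[P1,P3,P4] Q2=[]
t=19-20: P2@Q0 runs 1, rem=0, completes. Q0=[] Q1=[P1,P3,P4] Q2=[]
t=20-24: P1@Q1 runs 4, rem=0, completes. Q0=[] Q1=[P3,P4] Q2=[]
t=24-28: P3@Q1 runs 4, rem=4, quantum used, demote→Q2. Q0=[] Q1=[P4] Q2=[P3]
t=28-32: P4@Q1 runs 4, rem=7, quantum used, demote→Q2. Q0=[] Q1=[] Q2=[P3,P4]
t=32-36: P3@Q2 runs 4, rem=0, completes. Q0=[] Q1=[] Q2=[P4]
t=36-43: P4@Q2 runs 7, rem=0, completes. Q0=[] Q1=[] Q2=[]

Answer: P1(0-3) P2(3-4) P3(4-7) P4(7-10) P2(10-11) P2(11-12) P2(12-13) P2(13-14) P2(14-15) P2(15-16) P2(16-17) P2(17-18) P2(18-19) P2(19-20) P1(20-24) P3(24-28) P4(28-32) P3(32-36) P4(36-43)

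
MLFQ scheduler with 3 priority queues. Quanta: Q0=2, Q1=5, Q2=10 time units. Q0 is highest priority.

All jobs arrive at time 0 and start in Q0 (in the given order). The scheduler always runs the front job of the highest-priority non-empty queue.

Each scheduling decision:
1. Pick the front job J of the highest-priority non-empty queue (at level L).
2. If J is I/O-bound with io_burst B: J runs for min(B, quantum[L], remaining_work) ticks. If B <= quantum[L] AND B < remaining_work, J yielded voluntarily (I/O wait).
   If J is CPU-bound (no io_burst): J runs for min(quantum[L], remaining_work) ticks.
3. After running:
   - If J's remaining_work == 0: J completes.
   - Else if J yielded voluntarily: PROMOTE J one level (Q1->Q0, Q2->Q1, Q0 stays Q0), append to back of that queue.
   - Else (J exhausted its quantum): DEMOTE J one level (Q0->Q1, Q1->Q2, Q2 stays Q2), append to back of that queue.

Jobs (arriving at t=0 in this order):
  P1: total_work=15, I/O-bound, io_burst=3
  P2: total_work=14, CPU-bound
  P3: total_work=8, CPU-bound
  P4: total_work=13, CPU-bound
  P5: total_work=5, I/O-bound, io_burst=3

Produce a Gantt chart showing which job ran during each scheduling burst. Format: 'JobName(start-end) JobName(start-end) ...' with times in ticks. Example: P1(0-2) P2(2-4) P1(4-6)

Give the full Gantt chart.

Answer: P1(0-2) P2(2-4) P3(4-6) P4(6-8) P5(8-10) P1(10-13) P1(13-15) P2(15-20) P3(20-25) P4(25-30) P5(30-33) P1(33-36) P1(36-38) P1(38-41) P2(41-48) P3(48-49) P4(49-55)

Derivation:
t=0-2: P1@Q0 runs 2, rem=13, quantum used, demote→Q1. Q0=[P2,P3,P4,P5] Q1=[P1] Q2=[]
t=2-4: P2@Q0 runs 2, rem=12, quantum used, demote→Q1. Q0=[P3,P4,P5] Q1=[P1,P2] Q2=[]
t=4-6: P3@Q0 runs 2, rem=6, quantum used, demote→Q1. Q0=[P4,P5] Q1=[P1,P2,P3] Q2=[]
t=6-8: P4@Q0 runs 2, rem=11, quantum used, demote→Q1. Q0=[P5] Q1=[P1,P2,P3,P4] Q2=[]
t=8-10: P5@Q0 runs 2, rem=3, quantum used, demote→Q1. Q0=[] Q1=[P1,P2,P3,P4,P5] Q2=[]
t=10-13: P1@Q1 runs 3, rem=10, I/O yield, promote→Q0. Q0=[P1] Q1=[P2,P3,P4,P5] Q2=[]
t=13-15: P1@Q0 runs 2, rem=8, quantum used, demote→Q1. Q0=[] Q1=[P2,P3,P4,P5,P1] Q2=[]
t=15-20: P2@Q1 runs 5, rem=7, quantum used, demote→Q2. Q0=[] Q1=[P3,P4,P5,P1] Q2=[P2]
t=20-25: P3@Q1 runs 5, rem=1, quantum used, demote→Q2. Q0=[] Q1=[P4,P5,P1] Q2=[P2,P3]
t=25-30: P4@Q1 runs 5, rem=6, quantum used, demote→Q2. Q0=[] Q1=[P5,P1] Q2=[P2,P3,P4]
t=30-33: P5@Q1 runs 3, rem=0, completes. Q0=[] Q1=[P1] Q2=[P2,P3,P4]
t=33-36: P1@Q1 runs 3, rem=5, I/O yield, promote→Q0. Q0=[P1] Q1=[] Q2=[P2,P3,P4]
t=36-38: P1@Q0 runs 2, rem=3, quantum used, demote→Q1. Q0=[] Q1=[P1] Q2=[P2,P3,P4]
t=38-41: P1@Q1 runs 3, rem=0, completes. Q0=[] Q1=[] Q2=[P2,P3,P4]
t=41-48: P2@Q2 runs 7, rem=0, completes. Q0=[] Q1=[] Q2=[P3,P4]
t=48-49: P3@Q2 runs 1, rem=0, completes. Q0=[] Q1=[] Q2=[P4]
t=49-55: P4@Q2 runs 6, rem=0, completes. Q0=[] Q1=[] Q2=[]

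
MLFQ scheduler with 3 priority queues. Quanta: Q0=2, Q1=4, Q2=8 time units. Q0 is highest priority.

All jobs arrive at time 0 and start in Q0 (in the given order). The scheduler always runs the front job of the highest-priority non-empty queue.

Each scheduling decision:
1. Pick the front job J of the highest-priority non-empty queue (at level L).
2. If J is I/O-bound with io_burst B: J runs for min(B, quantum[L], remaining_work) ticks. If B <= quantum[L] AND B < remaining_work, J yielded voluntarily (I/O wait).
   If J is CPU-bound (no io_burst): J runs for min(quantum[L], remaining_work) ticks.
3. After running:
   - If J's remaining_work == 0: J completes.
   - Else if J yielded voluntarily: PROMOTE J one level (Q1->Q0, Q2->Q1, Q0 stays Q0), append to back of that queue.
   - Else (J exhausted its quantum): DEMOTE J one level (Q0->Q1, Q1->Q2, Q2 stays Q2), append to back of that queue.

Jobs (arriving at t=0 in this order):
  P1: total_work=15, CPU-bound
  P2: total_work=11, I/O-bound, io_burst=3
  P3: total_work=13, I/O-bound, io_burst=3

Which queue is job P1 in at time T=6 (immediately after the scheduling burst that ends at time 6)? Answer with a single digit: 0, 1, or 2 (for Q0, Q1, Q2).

Answer: 1

Derivation:
t=0-2: P1@Q0 runs 2, rem=13, quantum used, demote→Q1. Q0=[P2,P3] Q1=[P1] Q2=[]
t=2-4: P2@Q0 runs 2, rem=9, quantum used, demote→Q1. Q0=[P3] Q1=[P1,P2] Q2=[]
t=4-6: P3@Q0 runs 2, rem=11, quantum used, demote→Q1. Q0=[] Q1=[P1,P2,P3] Q2=[]
t=6-10: P1@Q1 runs 4, rem=9, quantum used, demote→Q2. Q0=[] Q1=[P2,P3] Q2=[P1]
t=10-13: P2@Q1 runs 3, rem=6, I/O yield, promote→Q0. Q0=[P2] Q1=[P3] Q2=[P1]
t=13-15: P2@Q0 runs 2, rem=4, quantum used, demote→Q1. Q0=[] Q1=[P3,P2] Q2=[P1]
t=15-18: P3@Q1 runs 3, rem=8, I/O yield, promote→Q0. Q0=[P3] Q1=[P2] Q2=[P1]
t=18-20: P3@Q0 runs 2, rem=6, quantum used, demote→Q1. Q0=[] Q1=[P2,P3] Q2=[P1]
t=20-23: P2@Q1 runs 3, rem=1, I/O yield, promote→Q0. Q0=[P2] Q1=[P3] Q2=[P1]
t=23-24: P2@Q0 runs 1, rem=0, completes. Q0=[] Q1=[P3] Q2=[P1]
t=24-27: P3@Q1 runs 3, rem=3, I/O yield, promote→Q0. Q0=[P3] Q1=[] Q2=[P1]
t=27-29: P3@Q0 runs 2, rem=1, quantum used, demote→Q1. Q0=[] Q1=[P3] Q2=[P1]
t=29-30: P3@Q1 runs 1, rem=0, completes. Q0=[] Q1=[] Q2=[P1]
t=30-38: P1@Q2 runs 8, rem=1, quantum used, demote→Q2. Q0=[] Q1=[] Q2=[P1]
t=38-39: P1@Q2 runs 1, rem=0, completes. Q0=[] Q1=[] Q2=[]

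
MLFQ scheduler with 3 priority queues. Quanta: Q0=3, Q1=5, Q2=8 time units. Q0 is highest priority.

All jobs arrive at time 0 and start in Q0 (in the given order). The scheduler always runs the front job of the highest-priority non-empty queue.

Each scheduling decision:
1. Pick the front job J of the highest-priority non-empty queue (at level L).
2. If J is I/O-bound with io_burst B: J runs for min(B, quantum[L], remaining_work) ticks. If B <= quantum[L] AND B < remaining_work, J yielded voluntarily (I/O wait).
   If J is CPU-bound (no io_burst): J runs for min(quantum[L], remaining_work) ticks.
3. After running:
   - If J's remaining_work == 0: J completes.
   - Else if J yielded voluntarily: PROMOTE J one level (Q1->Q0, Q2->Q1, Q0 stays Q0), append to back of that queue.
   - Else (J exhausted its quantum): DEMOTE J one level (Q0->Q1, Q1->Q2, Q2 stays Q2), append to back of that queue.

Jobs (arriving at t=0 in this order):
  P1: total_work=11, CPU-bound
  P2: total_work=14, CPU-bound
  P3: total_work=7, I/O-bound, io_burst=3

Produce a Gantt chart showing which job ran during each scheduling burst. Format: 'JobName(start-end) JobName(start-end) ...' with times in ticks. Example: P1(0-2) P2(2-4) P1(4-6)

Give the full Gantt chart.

Answer: P1(0-3) P2(3-6) P3(6-9) P3(9-12) P3(12-13) P1(13-18) P2(18-23) P1(23-26) P2(26-32)

Derivation:
t=0-3: P1@Q0 runs 3, rem=8, quantum used, demote→Q1. Q0=[P2,P3] Q1=[P1] Q2=[]
t=3-6: P2@Q0 runs 3, rem=11, quantum used, demote→Q1. Q0=[P3] Q1=[P1,P2] Q2=[]
t=6-9: P3@Q0 runs 3, rem=4, I/O yield, promote→Q0. Q0=[P3] Q1=[P1,P2] Q2=[]
t=9-12: P3@Q0 runs 3, rem=1, I/O yield, promote→Q0. Q0=[P3] Q1=[P1,P2] Q2=[]
t=12-13: P3@Q0 runs 1, rem=0, completes. Q0=[] Q1=[P1,P2] Q2=[]
t=13-18: P1@Q1 runs 5, rem=3, quantum used, demote→Q2. Q0=[] Q1=[P2] Q2=[P1]
t=18-23: P2@Q1 runs 5, rem=6, quantum used, demote→Q2. Q0=[] Q1=[] Q2=[P1,P2]
t=23-26: P1@Q2 runs 3, rem=0, completes. Q0=[] Q1=[] Q2=[P2]
t=26-32: P2@Q2 runs 6, rem=0, completes. Q0=[] Q1=[] Q2=[]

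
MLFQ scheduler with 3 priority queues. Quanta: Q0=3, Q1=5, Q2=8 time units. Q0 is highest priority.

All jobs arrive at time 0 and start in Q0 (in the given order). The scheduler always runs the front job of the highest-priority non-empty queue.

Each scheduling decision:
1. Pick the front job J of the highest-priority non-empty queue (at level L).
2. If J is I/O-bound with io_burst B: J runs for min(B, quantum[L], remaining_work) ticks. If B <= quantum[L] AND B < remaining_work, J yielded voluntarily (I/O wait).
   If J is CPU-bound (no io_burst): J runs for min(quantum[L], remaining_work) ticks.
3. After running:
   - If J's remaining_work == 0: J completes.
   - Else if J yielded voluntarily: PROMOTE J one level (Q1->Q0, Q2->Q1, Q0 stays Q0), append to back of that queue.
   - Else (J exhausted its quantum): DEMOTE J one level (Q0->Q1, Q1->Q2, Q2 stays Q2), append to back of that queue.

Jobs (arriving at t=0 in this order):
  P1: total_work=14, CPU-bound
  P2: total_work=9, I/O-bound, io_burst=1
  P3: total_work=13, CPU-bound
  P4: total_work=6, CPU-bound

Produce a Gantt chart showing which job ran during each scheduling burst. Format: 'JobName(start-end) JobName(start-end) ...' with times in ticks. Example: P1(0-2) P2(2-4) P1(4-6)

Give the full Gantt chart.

t=0-3: P1@Q0 runs 3, rem=11, quantum used, demote→Q1. Q0=[P2,P3,P4] Q1=[P1] Q2=[]
t=3-4: P2@Q0 runs 1, rem=8, I/O yield, promote→Q0. Q0=[P3,P4,P2] Q1=[P1] Q2=[]
t=4-7: P3@Q0 runs 3, rem=10, quantum used, demote→Q1. Q0=[P4,P2] Q1=[P1,P3] Q2=[]
t=7-10: P4@Q0 runs 3, rem=3, quantum used, demote→Q1. Q0=[P2] Q1=[P1,P3,P4] Q2=[]
t=10-11: P2@Q0 runs 1, rem=7, I/O yield, promote→Q0. Q0=[P2] Q1=[P1,P3,P4] Q2=[]
t=11-12: P2@Q0 runs 1, rem=6, I/O yield, promote→Q0. Q0=[P2] Q1=[P1,P3,P4] Q2=[]
t=12-13: P2@Q0 runs 1, rem=5, I/O yield, promote→Q0. Q0=[P2] Q1=[P1,P3,P4] Q2=[]
t=13-14: P2@Q0 runs 1, rem=4, I/O yield, promote→Q0. Q0=[P2] Q1=[P1,P3,P4] Q2=[]
t=14-15: P2@Q0 runs 1, rem=3, I/O yield, promote→Q0. Q0=[P2] Q1=[P1,P3,P4] Q2=[]
t=15-16: P2@Q0 runs 1, rem=2, I/O yield, promote→Q0. Q0=[P2] Q1=[P1,P3,P4] Q2=[]
t=16-17: P2@Q0 runs 1, rem=1, I/O yield, promote→Q0. Q0=[P2] Q1=[P1,P3,P4] Q2=[]
t=17-18: P2@Q0 runs 1, rem=0, completes. Q0=[] Q1=[P1,P3,P4] Q2=[]
t=18-23: P1@Q1 runs 5, rem=6, quantum used, demote→Q2. Q0=[] Q1=[P3,P4] Q2=[P1]
t=23-28: P3@Q1 runs 5, rem=5, quantum used, demote→Q2. Q0=[] Q1=[P4] Q2=[P1,P3]
t=28-31: P4@Q1 runs 3, rem=0, completes. Q0=[] Q1=[] Q2=[P1,P3]
t=31-37: P1@Q2 runs 6, rem=0, completes. Q0=[] Q1=[] Q2=[P3]
t=37-42: P3@Q2 runs 5, rem=0, completes. Q0=[] Q1=[] Q2=[]

Answer: P1(0-3) P2(3-4) P3(4-7) P4(7-10) P2(10-11) P2(11-12) P2(12-13) P2(13-14) P2(14-15) P2(15-16) P2(16-17) P2(17-18) P1(18-23) P3(23-28) P4(28-31) P1(31-37) P3(37-42)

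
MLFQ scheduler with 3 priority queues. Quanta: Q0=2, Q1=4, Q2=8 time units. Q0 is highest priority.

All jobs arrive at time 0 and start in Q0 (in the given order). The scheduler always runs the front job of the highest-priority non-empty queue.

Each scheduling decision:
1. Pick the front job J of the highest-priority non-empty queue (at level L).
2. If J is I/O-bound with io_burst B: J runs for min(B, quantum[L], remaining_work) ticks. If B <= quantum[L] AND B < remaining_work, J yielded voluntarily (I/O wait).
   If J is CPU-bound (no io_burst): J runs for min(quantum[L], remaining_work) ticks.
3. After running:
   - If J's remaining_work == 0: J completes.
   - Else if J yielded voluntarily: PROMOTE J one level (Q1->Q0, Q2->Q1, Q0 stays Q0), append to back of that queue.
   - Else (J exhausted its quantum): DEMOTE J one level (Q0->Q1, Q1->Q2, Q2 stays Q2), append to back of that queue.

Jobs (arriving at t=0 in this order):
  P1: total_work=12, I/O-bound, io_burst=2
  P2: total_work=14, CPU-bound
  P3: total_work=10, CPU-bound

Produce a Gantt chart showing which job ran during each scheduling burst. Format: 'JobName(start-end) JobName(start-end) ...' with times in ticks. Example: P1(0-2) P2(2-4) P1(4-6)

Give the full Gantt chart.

Answer: P1(0-2) P2(2-4) P3(4-6) P1(6-8) P1(8-10) P1(10-12) P1(12-14) P1(14-16) P2(16-20) P3(20-24) P2(24-32) P3(32-36)

Derivation:
t=0-2: P1@Q0 runs 2, rem=10, I/O yield, promote→Q0. Q0=[P2,P3,P1] Q1=[] Q2=[]
t=2-4: P2@Q0 runs 2, rem=12, quantum used, demote→Q1. Q0=[P3,P1] Q1=[P2] Q2=[]
t=4-6: P3@Q0 runs 2, rem=8, quantum used, demote→Q1. Q0=[P1] Q1=[P2,P3] Q2=[]
t=6-8: P1@Q0 runs 2, rem=8, I/O yield, promote→Q0. Q0=[P1] Q1=[P2,P3] Q2=[]
t=8-10: P1@Q0 runs 2, rem=6, I/O yield, promote→Q0. Q0=[P1] Q1=[P2,P3] Q2=[]
t=10-12: P1@Q0 runs 2, rem=4, I/O yield, promote→Q0. Q0=[P1] Q1=[P2,P3] Q2=[]
t=12-14: P1@Q0 runs 2, rem=2, I/O yield, promote→Q0. Q0=[P1] Q1=[P2,P3] Q2=[]
t=14-16: P1@Q0 runs 2, rem=0, completes. Q0=[] Q1=[P2,P3] Q2=[]
t=16-20: P2@Q1 runs 4, rem=8, quantum used, demote→Q2. Q0=[] Q1=[P3] Q2=[P2]
t=20-24: P3@Q1 runs 4, rem=4, quantum used, demote→Q2. Q0=[] Q1=[] Q2=[P2,P3]
t=24-32: P2@Q2 runs 8, rem=0, completes. Q0=[] Q1=[] Q2=[P3]
t=32-36: P3@Q2 runs 4, rem=0, completes. Q0=[] Q1=[] Q2=[]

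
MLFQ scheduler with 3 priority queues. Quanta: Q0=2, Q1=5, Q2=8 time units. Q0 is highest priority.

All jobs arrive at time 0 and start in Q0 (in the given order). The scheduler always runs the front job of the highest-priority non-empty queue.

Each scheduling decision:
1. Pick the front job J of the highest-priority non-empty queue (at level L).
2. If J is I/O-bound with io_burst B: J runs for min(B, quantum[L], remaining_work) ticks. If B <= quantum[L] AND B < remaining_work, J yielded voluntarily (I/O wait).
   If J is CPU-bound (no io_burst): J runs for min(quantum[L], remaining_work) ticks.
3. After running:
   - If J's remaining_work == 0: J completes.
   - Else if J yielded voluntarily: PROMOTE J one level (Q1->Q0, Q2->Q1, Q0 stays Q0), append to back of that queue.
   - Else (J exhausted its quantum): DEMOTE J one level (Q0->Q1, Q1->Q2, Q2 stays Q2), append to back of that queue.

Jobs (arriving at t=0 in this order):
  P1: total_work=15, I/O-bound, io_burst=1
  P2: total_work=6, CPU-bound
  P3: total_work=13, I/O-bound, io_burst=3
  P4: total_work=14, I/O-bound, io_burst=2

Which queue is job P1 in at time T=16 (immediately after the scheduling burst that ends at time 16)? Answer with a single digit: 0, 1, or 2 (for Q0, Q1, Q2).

t=0-1: P1@Q0 runs 1, rem=14, I/O yield, promote→Q0. Q0=[P2,P3,P4,P1] Q1=[] Q2=[]
t=1-3: P2@Q0 runs 2, rem=4, quantum used, demote→Q1. Q0=[P3,P4,P1] Q1=[P2] Q2=[]
t=3-5: P3@Q0 runs 2, rem=11, quantum used, demote→Q1. Q0=[P4,P1] Q1=[P2,P3] Q2=[]
t=5-7: P4@Q0 runs 2, rem=12, I/O yield, promote→Q0. Q0=[P1,P4] Q1=[P2,P3] Q2=[]
t=7-8: P1@Q0 runs 1, rem=13, I/O yield, promote→Q0. Q0=[P4,P1] Q1=[P2,P3] Q2=[]
t=8-10: P4@Q0 runs 2, rem=10, I/O yield, promote→Q0. Q0=[P1,P4] Q1=[P2,P3] Q2=[]
t=10-11: P1@Q0 runs 1, rem=12, I/O yield, promote→Q0. Q0=[P4,P1] Q1=[P2,P3] Q2=[]
t=11-13: P4@Q0 runs 2, rem=8, I/O yield, promote→Q0. Q0=[P1,P4] Q1=[P2,P3] Q2=[]
t=13-14: P1@Q0 runs 1, rem=11, I/O yield, promote→Q0. Q0=[P4,P1] Q1=[P2,P3] Q2=[]
t=14-16: P4@Q0 runs 2, rem=6, I/O yield, promote→Q0. Q0=[P1,P4] Q1=[P2,P3] Q2=[]
t=16-17: P1@Q0 runs 1, rem=10, I/O yield, promote→Q0. Q0=[P4,P1] Q1=[P2,P3] Q2=[]
t=17-19: P4@Q0 runs 2, rem=4, I/O yield, promote→Q0. Q0=[P1,P4] Q1=[P2,P3] Q2=[]
t=19-20: P1@Q0 runs 1, rem=9, I/O yield, promote→Q0. Q0=[P4,P1] Q1=[P2,P3] Q2=[]
t=20-22: P4@Q0 runs 2, rem=2, I/O yield, promote→Q0. Q0=[P1,P4] Q1=[P2,P3] Q2=[]
t=22-23: P1@Q0 runs 1, rem=8, I/O yield, promote→Q0. Q0=[P4,P1] Q1=[P2,P3] Q2=[]
t=23-25: P4@Q0 runs 2, rem=0, completes. Q0=[P1] Q1=[P2,P3] Q2=[]
t=25-26: P1@Q0 runs 1, rem=7, I/O yield, promote→Q0. Q0=[P1] Q1=[P2,P3] Q2=[]
t=26-27: P1@Q0 runs 1, rem=6, I/O yield, promote→Q0. Q0=[P1] Q1=[P2,P3] Q2=[]
t=27-28: P1@Q0 runs 1, rem=5, I/O yield, promote→Q0. Q0=[P1] Q1=[P2,P3] Q2=[]
t=28-29: P1@Q0 runs 1, rem=4, I/O yield, promote→Q0. Q0=[P1] Q1=[P2,P3] Q2=[]
t=29-30: P1@Q0 runs 1, rem=3, I/O yield, promote→Q0. Q0=[P1] Q1=[P2,P3] Q2=[]
t=30-31: P1@Q0 runs 1, rem=2, I/O yield, promote→Q0. Q0=[P1] Q1=[P2,P3] Q2=[]
t=31-32: P1@Q0 runs 1, rem=1, I/O yield, promote→Q0. Q0=[P1] Q1=[P2,P3] Q2=[]
t=32-33: P1@Q0 runs 1, rem=0, completes. Q0=[] Q1=[P2,P3] Q2=[]
t=33-37: P2@Q1 runs 4, rem=0, completes. Q0=[] Q1=[P3] Q2=[]
t=37-40: P3@Q1 runs 3, rem=8, I/O yield, promote→Q0. Q0=[P3] Q1=[] Q2=[]
t=40-42: P3@Q0 runs 2, rem=6, quantum used, demote→Q1. Q0=[] Q1=[P3] Q2=[]
t=42-45: P3@Q1 runs 3, rem=3, I/O yield, promote→Q0. Q0=[P3] Q1=[] Q2=[]
t=45-47: P3@Q0 runs 2, rem=1, quantum used, demote→Q1. Q0=[] Q1=[P3] Q2=[]
t=47-48: P3@Q1 runs 1, rem=0, completes. Q0=[] Q1=[] Q2=[]

Answer: 0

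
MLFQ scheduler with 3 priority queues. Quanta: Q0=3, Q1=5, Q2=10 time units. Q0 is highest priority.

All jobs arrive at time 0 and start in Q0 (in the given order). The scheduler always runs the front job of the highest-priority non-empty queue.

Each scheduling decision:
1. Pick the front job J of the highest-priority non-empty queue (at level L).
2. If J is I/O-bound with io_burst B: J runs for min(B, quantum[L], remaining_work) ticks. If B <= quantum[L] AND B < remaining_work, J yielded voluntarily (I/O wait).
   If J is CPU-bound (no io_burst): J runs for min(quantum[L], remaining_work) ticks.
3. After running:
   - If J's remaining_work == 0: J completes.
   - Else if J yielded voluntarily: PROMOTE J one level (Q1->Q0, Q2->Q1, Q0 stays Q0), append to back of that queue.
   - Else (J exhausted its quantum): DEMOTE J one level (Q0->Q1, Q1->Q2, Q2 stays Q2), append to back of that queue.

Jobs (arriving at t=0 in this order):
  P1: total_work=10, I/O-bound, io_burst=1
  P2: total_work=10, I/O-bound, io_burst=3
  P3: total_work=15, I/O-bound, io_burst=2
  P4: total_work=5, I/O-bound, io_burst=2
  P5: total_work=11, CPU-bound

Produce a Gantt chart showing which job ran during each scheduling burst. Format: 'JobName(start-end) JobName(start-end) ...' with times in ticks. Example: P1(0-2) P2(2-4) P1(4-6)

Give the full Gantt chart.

Answer: P1(0-1) P2(1-4) P3(4-6) P4(6-8) P5(8-11) P1(11-12) P2(12-15) P3(15-17) P4(17-19) P1(19-20) P2(20-23) P3(23-25) P4(25-26) P1(26-27) P2(27-28) P3(28-30) P1(30-31) P3(31-33) P1(33-34) P3(34-36) P1(36-37) P3(37-39) P1(39-40) P3(40-41) P1(41-42) P1(42-43) P5(43-48) P5(48-51)

Derivation:
t=0-1: P1@Q0 runs 1, rem=9, I/O yield, promote→Q0. Q0=[P2,P3,P4,P5,P1] Q1=[] Q2=[]
t=1-4: P2@Q0 runs 3, rem=7, I/O yield, promote→Q0. Q0=[P3,P4,P5,P1,P2] Q1=[] Q2=[]
t=4-6: P3@Q0 runs 2, rem=13, I/O yield, promote→Q0. Q0=[P4,P5,P1,P2,P3] Q1=[] Q2=[]
t=6-8: P4@Q0 runs 2, rem=3, I/O yield, promote→Q0. Q0=[P5,P1,P2,P3,P4] Q1=[] Q2=[]
t=8-11: P5@Q0 runs 3, rem=8, quantum used, demote→Q1. Q0=[P1,P2,P3,P4] Q1=[P5] Q2=[]
t=11-12: P1@Q0 runs 1, rem=8, I/O yield, promote→Q0. Q0=[P2,P3,P4,P1] Q1=[P5] Q2=[]
t=12-15: P2@Q0 runs 3, rem=4, I/O yield, promote→Q0. Q0=[P3,P4,P1,P2] Q1=[P5] Q2=[]
t=15-17: P3@Q0 runs 2, rem=11, I/O yield, promote→Q0. Q0=[P4,P1,P2,P3] Q1=[P5] Q2=[]
t=17-19: P4@Q0 runs 2, rem=1, I/O yield, promote→Q0. Q0=[P1,P2,P3,P4] Q1=[P5] Q2=[]
t=19-20: P1@Q0 runs 1, rem=7, I/O yield, promote→Q0. Q0=[P2,P3,P4,P1] Q1=[P5] Q2=[]
t=20-23: P2@Q0 runs 3, rem=1, I/O yield, promote→Q0. Q0=[P3,P4,P1,P2] Q1=[P5] Q2=[]
t=23-25: P3@Q0 runs 2, rem=9, I/O yield, promote→Q0. Q0=[P4,P1,P2,P3] Q1=[P5] Q2=[]
t=25-26: P4@Q0 runs 1, rem=0, completes. Q0=[P1,P2,P3] Q1=[P5] Q2=[]
t=26-27: P1@Q0 runs 1, rem=6, I/O yield, promote→Q0. Q0=[P2,P3,P1] Q1=[P5] Q2=[]
t=27-28: P2@Q0 runs 1, rem=0, completes. Q0=[P3,P1] Q1=[P5] Q2=[]
t=28-30: P3@Q0 runs 2, rem=7, I/O yield, promote→Q0. Q0=[P1,P3] Q1=[P5] Q2=[]
t=30-31: P1@Q0 runs 1, rem=5, I/O yield, promote→Q0. Q0=[P3,P1] Q1=[P5] Q2=[]
t=31-33: P3@Q0 runs 2, rem=5, I/O yield, promote→Q0. Q0=[P1,P3] Q1=[P5] Q2=[]
t=33-34: P1@Q0 runs 1, rem=4, I/O yield, promote→Q0. Q0=[P3,P1] Q1=[P5] Q2=[]
t=34-36: P3@Q0 runs 2, rem=3, I/O yield, promote→Q0. Q0=[P1,P3] Q1=[P5] Q2=[]
t=36-37: P1@Q0 runs 1, rem=3, I/O yield, promote→Q0. Q0=[P3,P1] Q1=[P5] Q2=[]
t=37-39: P3@Q0 runs 2, rem=1, I/O yield, promote→Q0. Q0=[P1,P3] Q1=[P5] Q2=[]
t=39-40: P1@Q0 runs 1, rem=2, I/O yield, promote→Q0. Q0=[P3,P1] Q1=[P5] Q2=[]
t=40-41: P3@Q0 runs 1, rem=0, completes. Q0=[P1] Q1=[P5] Q2=[]
t=41-42: P1@Q0 runs 1, rem=1, I/O yield, promote→Q0. Q0=[P1] Q1=[P5] Q2=[]
t=42-43: P1@Q0 runs 1, rem=0, completes. Q0=[] Q1=[P5] Q2=[]
t=43-48: P5@Q1 runs 5, rem=3, quantum used, demote→Q2. Q0=[] Q1=[] Q2=[P5]
t=48-51: P5@Q2 runs 3, rem=0, completes. Q0=[] Q1=[] Q2=[]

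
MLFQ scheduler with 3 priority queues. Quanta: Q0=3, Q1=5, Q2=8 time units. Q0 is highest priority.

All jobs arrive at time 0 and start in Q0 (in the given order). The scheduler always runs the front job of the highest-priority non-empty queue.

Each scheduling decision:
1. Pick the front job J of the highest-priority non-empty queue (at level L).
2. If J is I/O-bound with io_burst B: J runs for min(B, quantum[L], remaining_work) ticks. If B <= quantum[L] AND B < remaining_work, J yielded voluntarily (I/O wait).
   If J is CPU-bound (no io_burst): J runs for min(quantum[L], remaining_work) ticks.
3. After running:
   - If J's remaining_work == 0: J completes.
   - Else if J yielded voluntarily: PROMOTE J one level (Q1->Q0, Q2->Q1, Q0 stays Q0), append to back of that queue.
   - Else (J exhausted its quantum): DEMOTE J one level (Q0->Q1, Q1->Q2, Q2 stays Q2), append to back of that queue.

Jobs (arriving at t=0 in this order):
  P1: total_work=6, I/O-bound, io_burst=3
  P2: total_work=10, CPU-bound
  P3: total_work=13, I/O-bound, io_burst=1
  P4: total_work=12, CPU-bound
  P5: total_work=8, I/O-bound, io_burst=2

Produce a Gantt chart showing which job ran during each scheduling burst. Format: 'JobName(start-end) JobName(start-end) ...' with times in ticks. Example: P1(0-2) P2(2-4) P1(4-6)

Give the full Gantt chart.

Answer: P1(0-3) P2(3-6) P3(6-7) P4(7-10) P5(10-12) P1(12-15) P3(15-16) P5(16-18) P3(18-19) P5(19-21) P3(21-22) P5(22-24) P3(24-25) P3(25-26) P3(26-27) P3(27-28) P3(28-29) P3(29-30) P3(30-31) P3(31-32) P3(32-33) P2(33-38) P4(38-43) P2(43-45) P4(45-49)

Derivation:
t=0-3: P1@Q0 runs 3, rem=3, I/O yield, promote→Q0. Q0=[P2,P3,P4,P5,P1] Q1=[] Q2=[]
t=3-6: P2@Q0 runs 3, rem=7, quantum used, demote→Q1. Q0=[P3,P4,P5,P1] Q1=[P2] Q2=[]
t=6-7: P3@Q0 runs 1, rem=12, I/O yield, promote→Q0. Q0=[P4,P5,P1,P3] Q1=[P2] Q2=[]
t=7-10: P4@Q0 runs 3, rem=9, quantum used, demote→Q1. Q0=[P5,P1,P3] Q1=[P2,P4] Q2=[]
t=10-12: P5@Q0 runs 2, rem=6, I/O yield, promote→Q0. Q0=[P1,P3,P5] Q1=[P2,P4] Q2=[]
t=12-15: P1@Q0 runs 3, rem=0, completes. Q0=[P3,P5] Q1=[P2,P4] Q2=[]
t=15-16: P3@Q0 runs 1, rem=11, I/O yield, promote→Q0. Q0=[P5,P3] Q1=[P2,P4] Q2=[]
t=16-18: P5@Q0 runs 2, rem=4, I/O yield, promote→Q0. Q0=[P3,P5] Q1=[P2,P4] Q2=[]
t=18-19: P3@Q0 runs 1, rem=10, I/O yield, promote→Q0. Q0=[P5,P3] Q1=[P2,P4] Q2=[]
t=19-21: P5@Q0 runs 2, rem=2, I/O yield, promote→Q0. Q0=[P3,P5] Q1=[P2,P4] Q2=[]
t=21-22: P3@Q0 runs 1, rem=9, I/O yield, promote→Q0. Q0=[P5,P3] Q1=[P2,P4] Q2=[]
t=22-24: P5@Q0 runs 2, rem=0, completes. Q0=[P3] Q1=[P2,P4] Q2=[]
t=24-25: P3@Q0 runs 1, rem=8, I/O yield, promote→Q0. Q0=[P3] Q1=[P2,P4] Q2=[]
t=25-26: P3@Q0 runs 1, rem=7, I/O yield, promote→Q0. Q0=[P3] Q1=[P2,P4] Q2=[]
t=26-27: P3@Q0 runs 1, rem=6, I/O yield, promote→Q0. Q0=[P3] Q1=[P2,P4] Q2=[]
t=27-28: P3@Q0 runs 1, rem=5, I/O yield, promote→Q0. Q0=[P3] Q1=[P2,P4] Q2=[]
t=28-29: P3@Q0 runs 1, rem=4, I/O yield, promote→Q0. Q0=[P3] Q1=[P2,P4] Q2=[]
t=29-30: P3@Q0 runs 1, rem=3, I/O yield, promote→Q0. Q0=[P3] Q1=[P2,P4] Q2=[]
t=30-31: P3@Q0 runs 1, rem=2, I/O yield, promote→Q0. Q0=[P3] Q1=[P2,P4] Q2=[]
t=31-32: P3@Q0 runs 1, rem=1, I/O yield, promote→Q0. Q0=[P3] Q1=[P2,P4] Q2=[]
t=32-33: P3@Q0 runs 1, rem=0, completes. Q0=[] Q1=[P2,P4] Q2=[]
t=33-38: P2@Q1 runs 5, rem=2, quantum used, demote→Q2. Q0=[] Q1=[P4] Q2=[P2]
t=38-43: P4@Q1 runs 5, rem=4, quantum used, demote→Q2. Q0=[] Q1=[] Q2=[P2,P4]
t=43-45: P2@Q2 runs 2, rem=0, completes. Q0=[] Q1=[] Q2=[P4]
t=45-49: P4@Q2 runs 4, rem=0, completes. Q0=[] Q1=[] Q2=[]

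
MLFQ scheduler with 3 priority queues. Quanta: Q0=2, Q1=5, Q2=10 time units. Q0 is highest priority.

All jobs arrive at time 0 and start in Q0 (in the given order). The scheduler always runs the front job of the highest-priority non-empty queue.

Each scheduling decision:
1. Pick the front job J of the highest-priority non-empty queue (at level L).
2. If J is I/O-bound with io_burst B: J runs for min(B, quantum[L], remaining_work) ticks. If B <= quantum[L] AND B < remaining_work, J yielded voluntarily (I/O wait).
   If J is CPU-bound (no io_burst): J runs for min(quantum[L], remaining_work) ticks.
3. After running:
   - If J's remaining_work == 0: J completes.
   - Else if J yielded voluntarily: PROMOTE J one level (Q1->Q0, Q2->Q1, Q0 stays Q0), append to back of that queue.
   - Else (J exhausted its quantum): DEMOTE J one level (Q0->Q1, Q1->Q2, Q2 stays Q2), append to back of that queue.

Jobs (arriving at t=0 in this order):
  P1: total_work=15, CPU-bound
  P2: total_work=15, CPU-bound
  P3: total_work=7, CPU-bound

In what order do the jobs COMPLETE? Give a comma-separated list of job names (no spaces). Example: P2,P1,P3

t=0-2: P1@Q0 runs 2, rem=13, quantum used, demote→Q1. Q0=[P2,P3] Q1=[P1] Q2=[]
t=2-4: P2@Q0 runs 2, rem=13, quantum used, demote→Q1. Q0=[P3] Q1=[P1,P2] Q2=[]
t=4-6: P3@Q0 runs 2, rem=5, quantum used, demote→Q1. Q0=[] Q1=[P1,P2,P3] Q2=[]
t=6-11: P1@Q1 runs 5, rem=8, quantum used, demote→Q2. Q0=[] Q1=[P2,P3] Q2=[P1]
t=11-16: P2@Q1 runs 5, rem=8, quantum used, demote→Q2. Q0=[] Q1=[P3] Q2=[P1,P2]
t=16-21: P3@Q1 runs 5, rem=0, completes. Q0=[] Q1=[] Q2=[P1,P2]
t=21-29: P1@Q2 runs 8, rem=0, completes. Q0=[] Q1=[] Q2=[P2]
t=29-37: P2@Q2 runs 8, rem=0, completes. Q0=[] Q1=[] Q2=[]

Answer: P3,P1,P2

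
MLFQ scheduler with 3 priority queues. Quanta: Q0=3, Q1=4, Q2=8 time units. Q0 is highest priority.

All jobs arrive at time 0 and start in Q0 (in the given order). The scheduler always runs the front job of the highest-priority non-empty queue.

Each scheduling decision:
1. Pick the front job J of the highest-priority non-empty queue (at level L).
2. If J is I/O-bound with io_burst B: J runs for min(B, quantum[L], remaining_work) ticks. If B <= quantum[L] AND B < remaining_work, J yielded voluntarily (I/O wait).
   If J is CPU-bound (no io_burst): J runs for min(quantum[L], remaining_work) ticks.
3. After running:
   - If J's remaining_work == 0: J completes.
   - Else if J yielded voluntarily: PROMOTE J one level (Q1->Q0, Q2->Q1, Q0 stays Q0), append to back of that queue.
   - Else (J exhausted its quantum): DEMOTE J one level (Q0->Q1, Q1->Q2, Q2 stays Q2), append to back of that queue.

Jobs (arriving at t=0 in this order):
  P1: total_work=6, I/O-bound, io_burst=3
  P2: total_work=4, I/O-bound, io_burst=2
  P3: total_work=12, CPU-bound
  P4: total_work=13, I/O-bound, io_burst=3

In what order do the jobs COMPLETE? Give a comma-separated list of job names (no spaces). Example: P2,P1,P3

Answer: P1,P2,P4,P3

Derivation:
t=0-3: P1@Q0 runs 3, rem=3, I/O yield, promote→Q0. Q0=[P2,P3,P4,P1] Q1=[] Q2=[]
t=3-5: P2@Q0 runs 2, rem=2, I/O yield, promote→Q0. Q0=[P3,P4,P1,P2] Q1=[] Q2=[]
t=5-8: P3@Q0 runs 3, rem=9, quantum used, demote→Q1. Q0=[P4,P1,P2] Q1=[P3] Q2=[]
t=8-11: P4@Q0 runs 3, rem=10, I/O yield, promote→Q0. Q0=[P1,P2,P4] Q1=[P3] Q2=[]
t=11-14: P1@Q0 runs 3, rem=0, completes. Q0=[P2,P4] Q1=[P3] Q2=[]
t=14-16: P2@Q0 runs 2, rem=0, completes. Q0=[P4] Q1=[P3] Q2=[]
t=16-19: P4@Q0 runs 3, rem=7, I/O yield, promote→Q0. Q0=[P4] Q1=[P3] Q2=[]
t=19-22: P4@Q0 runs 3, rem=4, I/O yield, promote→Q0. Q0=[P4] Q1=[P3] Q2=[]
t=22-25: P4@Q0 runs 3, rem=1, I/O yield, promote→Q0. Q0=[P4] Q1=[P3] Q2=[]
t=25-26: P4@Q0 runs 1, rem=0, completes. Q0=[] Q1=[P3] Q2=[]
t=26-30: P3@Q1 runs 4, rem=5, quantum used, demote→Q2. Q0=[] Q1=[] Q2=[P3]
t=30-35: P3@Q2 runs 5, rem=0, completes. Q0=[] Q1=[] Q2=[]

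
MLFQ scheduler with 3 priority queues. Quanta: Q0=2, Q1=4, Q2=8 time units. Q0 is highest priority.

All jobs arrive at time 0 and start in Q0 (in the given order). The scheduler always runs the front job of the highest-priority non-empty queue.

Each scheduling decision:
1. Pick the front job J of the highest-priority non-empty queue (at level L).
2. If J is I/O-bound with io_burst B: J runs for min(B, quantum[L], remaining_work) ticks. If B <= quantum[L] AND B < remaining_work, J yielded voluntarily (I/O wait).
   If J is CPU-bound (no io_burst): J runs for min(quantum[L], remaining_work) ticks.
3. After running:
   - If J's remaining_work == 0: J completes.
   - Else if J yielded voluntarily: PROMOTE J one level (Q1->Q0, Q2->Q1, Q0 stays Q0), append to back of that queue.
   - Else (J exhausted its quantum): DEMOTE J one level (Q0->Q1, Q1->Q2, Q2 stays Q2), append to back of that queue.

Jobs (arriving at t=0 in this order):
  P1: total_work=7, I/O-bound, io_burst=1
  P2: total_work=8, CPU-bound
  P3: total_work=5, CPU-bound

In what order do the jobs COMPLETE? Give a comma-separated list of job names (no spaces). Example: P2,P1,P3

Answer: P1,P3,P2

Derivation:
t=0-1: P1@Q0 runs 1, rem=6, I/O yield, promote→Q0. Q0=[P2,P3,P1] Q1=[] Q2=[]
t=1-3: P2@Q0 runs 2, rem=6, quantum used, demote→Q1. Q0=[P3,P1] Q1=[P2] Q2=[]
t=3-5: P3@Q0 runs 2, rem=3, quantum used, demote→Q1. Q0=[P1] Q1=[P2,P3] Q2=[]
t=5-6: P1@Q0 runs 1, rem=5, I/O yield, promote→Q0. Q0=[P1] Q1=[P2,P3] Q2=[]
t=6-7: P1@Q0 runs 1, rem=4, I/O yield, promote→Q0. Q0=[P1] Q1=[P2,P3] Q2=[]
t=7-8: P1@Q0 runs 1, rem=3, I/O yield, promote→Q0. Q0=[P1] Q1=[P2,P3] Q2=[]
t=8-9: P1@Q0 runs 1, rem=2, I/O yield, promote→Q0. Q0=[P1] Q1=[P2,P3] Q2=[]
t=9-10: P1@Q0 runs 1, rem=1, I/O yield, promote→Q0. Q0=[P1] Q1=[P2,P3] Q2=[]
t=10-11: P1@Q0 runs 1, rem=0, completes. Q0=[] Q1=[P2,P3] Q2=[]
t=11-15: P2@Q1 runs 4, rem=2, quantum used, demote→Q2. Q0=[] Q1=[P3] Q2=[P2]
t=15-18: P3@Q1 runs 3, rem=0, completes. Q0=[] Q1=[] Q2=[P2]
t=18-20: P2@Q2 runs 2, rem=0, completes. Q0=[] Q1=[] Q2=[]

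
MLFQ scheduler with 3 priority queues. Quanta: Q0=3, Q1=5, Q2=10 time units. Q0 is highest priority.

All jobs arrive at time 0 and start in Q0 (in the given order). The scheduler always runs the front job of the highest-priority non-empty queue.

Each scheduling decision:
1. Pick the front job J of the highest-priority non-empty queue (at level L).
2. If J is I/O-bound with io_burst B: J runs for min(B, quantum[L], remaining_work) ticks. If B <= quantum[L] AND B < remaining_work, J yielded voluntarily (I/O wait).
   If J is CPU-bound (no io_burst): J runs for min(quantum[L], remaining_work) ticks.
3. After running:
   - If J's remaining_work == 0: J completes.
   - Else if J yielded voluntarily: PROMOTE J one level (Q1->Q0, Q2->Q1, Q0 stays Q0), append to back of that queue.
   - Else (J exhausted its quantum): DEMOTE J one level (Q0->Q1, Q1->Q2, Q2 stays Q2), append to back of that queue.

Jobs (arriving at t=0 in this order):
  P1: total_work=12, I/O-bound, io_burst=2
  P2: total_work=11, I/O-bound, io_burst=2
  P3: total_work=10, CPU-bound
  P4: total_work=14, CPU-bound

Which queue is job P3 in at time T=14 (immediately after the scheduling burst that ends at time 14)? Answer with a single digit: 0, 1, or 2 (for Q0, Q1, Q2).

t=0-2: P1@Q0 runs 2, rem=10, I/O yield, promote→Q0. Q0=[P2,P3,P4,P1] Q1=[] Q2=[]
t=2-4: P2@Q0 runs 2, rem=9, I/O yield, promote→Q0. Q0=[P3,P4,P1,P2] Q1=[] Q2=[]
t=4-7: P3@Q0 runs 3, rem=7, quantum used, demote→Q1. Q0=[P4,P1,P2] Q1=[P3] Q2=[]
t=7-10: P4@Q0 runs 3, rem=11, quantum used, demote→Q1. Q0=[P1,P2] Q1=[P3,P4] Q2=[]
t=10-12: P1@Q0 runs 2, rem=8, I/O yield, promote→Q0. Q0=[P2,P1] Q1=[P3,P4] Q2=[]
t=12-14: P2@Q0 runs 2, rem=7, I/O yield, promote→Q0. Q0=[P1,P2] Q1=[P3,P4] Q2=[]
t=14-16: P1@Q0 runs 2, rem=6, I/O yield, promote→Q0. Q0=[P2,P1] Q1=[P3,P4] Q2=[]
t=16-18: P2@Q0 runs 2, rem=5, I/O yield, promote→Q0. Q0=[P1,P2] Q1=[P3,P4] Q2=[]
t=18-20: P1@Q0 runs 2, rem=4, I/O yield, promote→Q0. Q0=[P2,P1] Q1=[P3,P4] Q2=[]
t=20-22: P2@Q0 runs 2, rem=3, I/O yield, promote→Q0. Q0=[P1,P2] Q1=[P3,P4] Q2=[]
t=22-24: P1@Q0 runs 2, rem=2, I/O yield, promote→Q0. Q0=[P2,P1] Q1=[P3,P4] Q2=[]
t=24-26: P2@Q0 runs 2, rem=1, I/O yield, promote→Q0. Q0=[P1,P2] Q1=[P3,P4] Q2=[]
t=26-28: P1@Q0 runs 2, rem=0, completes. Q0=[P2] Q1=[P3,P4] Q2=[]
t=28-29: P2@Q0 runs 1, rem=0, completes. Q0=[] Q1=[P3,P4] Q2=[]
t=29-34: P3@Q1 runs 5, rem=2, quantum used, demote→Q2. Q0=[] Q1=[P4] Q2=[P3]
t=34-39: P4@Q1 runs 5, rem=6, quantum used, demote→Q2. Q0=[] Q1=[] Q2=[P3,P4]
t=39-41: P3@Q2 runs 2, rem=0, completes. Q0=[] Q1=[] Q2=[P4]
t=41-47: P4@Q2 runs 6, rem=0, completes. Q0=[] Q1=[] Q2=[]

Answer: 1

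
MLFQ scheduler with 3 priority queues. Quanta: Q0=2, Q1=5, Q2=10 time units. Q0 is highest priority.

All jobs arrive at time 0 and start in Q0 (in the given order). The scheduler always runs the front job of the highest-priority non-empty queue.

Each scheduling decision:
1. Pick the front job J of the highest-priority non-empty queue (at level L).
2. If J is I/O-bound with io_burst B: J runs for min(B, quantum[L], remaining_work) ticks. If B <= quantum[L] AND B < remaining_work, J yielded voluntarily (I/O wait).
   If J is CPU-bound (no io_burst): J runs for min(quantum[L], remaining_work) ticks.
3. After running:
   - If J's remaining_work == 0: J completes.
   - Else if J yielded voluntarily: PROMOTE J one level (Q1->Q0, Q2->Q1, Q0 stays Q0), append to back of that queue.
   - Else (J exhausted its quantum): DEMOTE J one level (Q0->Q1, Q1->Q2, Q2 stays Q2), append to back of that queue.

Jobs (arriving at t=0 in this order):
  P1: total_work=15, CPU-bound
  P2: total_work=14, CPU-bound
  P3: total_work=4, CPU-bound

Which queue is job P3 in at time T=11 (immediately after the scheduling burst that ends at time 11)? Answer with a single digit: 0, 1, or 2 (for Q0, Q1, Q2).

t=0-2: P1@Q0 runs 2, rem=13, quantum used, demote→Q1. Q0=[P2,P3] Q1=[P1] Q2=[]
t=2-4: P2@Q0 runs 2, rem=12, quantum used, demote→Q1. Q0=[P3] Q1=[P1,P2] Q2=[]
t=4-6: P3@Q0 runs 2, rem=2, quantum used, demote→Q1. Q0=[] Q1=[P1,P2,P3] Q2=[]
t=6-11: P1@Q1 runs 5, rem=8, quantum used, demote→Q2. Q0=[] Q1=[P2,P3] Q2=[P1]
t=11-16: P2@Q1 runs 5, rem=7, quantum used, demote→Q2. Q0=[] Q1=[P3] Q2=[P1,P2]
t=16-18: P3@Q1 runs 2, rem=0, completes. Q0=[] Q1=[] Q2=[P1,P2]
t=18-26: P1@Q2 runs 8, rem=0, completes. Q0=[] Q1=[] Q2=[P2]
t=26-33: P2@Q2 runs 7, rem=0, completes. Q0=[] Q1=[] Q2=[]

Answer: 1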